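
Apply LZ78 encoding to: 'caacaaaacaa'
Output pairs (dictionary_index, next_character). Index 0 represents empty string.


LZ78 encoding steps:
Dictionary: {0: ''}
Step 1: w='' (idx 0), next='c' -> output (0, 'c'), add 'c' as idx 1
Step 2: w='' (idx 0), next='a' -> output (0, 'a'), add 'a' as idx 2
Step 3: w='a' (idx 2), next='c' -> output (2, 'c'), add 'ac' as idx 3
Step 4: w='a' (idx 2), next='a' -> output (2, 'a'), add 'aa' as idx 4
Step 5: w='aa' (idx 4), next='c' -> output (4, 'c'), add 'aac' as idx 5
Step 6: w='aa' (idx 4), end of input -> output (4, '')


Encoded: [(0, 'c'), (0, 'a'), (2, 'c'), (2, 'a'), (4, 'c'), (4, '')]


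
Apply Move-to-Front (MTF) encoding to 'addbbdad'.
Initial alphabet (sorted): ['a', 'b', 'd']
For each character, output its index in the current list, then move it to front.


MTF encoding:
'a': index 0 in ['a', 'b', 'd'] -> ['a', 'b', 'd']
'd': index 2 in ['a', 'b', 'd'] -> ['d', 'a', 'b']
'd': index 0 in ['d', 'a', 'b'] -> ['d', 'a', 'b']
'b': index 2 in ['d', 'a', 'b'] -> ['b', 'd', 'a']
'b': index 0 in ['b', 'd', 'a'] -> ['b', 'd', 'a']
'd': index 1 in ['b', 'd', 'a'] -> ['d', 'b', 'a']
'a': index 2 in ['d', 'b', 'a'] -> ['a', 'd', 'b']
'd': index 1 in ['a', 'd', 'b'] -> ['d', 'a', 'b']


Output: [0, 2, 0, 2, 0, 1, 2, 1]


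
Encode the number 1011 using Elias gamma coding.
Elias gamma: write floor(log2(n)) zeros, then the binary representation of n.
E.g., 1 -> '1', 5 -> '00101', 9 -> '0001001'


num_bits = floor(log2(1011)) + 1 = 10
leading_zeros = num_bits - 1 = 9
binary(1011) = 1111110011

Elias gamma(1011) = '000000000' + '1111110011' = 0000000001111110011 (19 bits)


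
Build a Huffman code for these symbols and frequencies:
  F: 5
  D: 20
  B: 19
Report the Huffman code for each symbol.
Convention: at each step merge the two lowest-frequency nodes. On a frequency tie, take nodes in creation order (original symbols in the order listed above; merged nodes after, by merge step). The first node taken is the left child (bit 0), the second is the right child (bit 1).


Huffman tree construction:
Step 1: Merge F(5) + B(19) = 24
Step 2: Merge D(20) + (F+B)(24) = 44
Read each symbol's code off the tree from the root (left child = 0, right child = 1).

Codes:
  F: 10 (length 2)
  D: 0 (length 1)
  B: 11 (length 2)
Average code length: 68/44 = 1.5455 bits/symbol


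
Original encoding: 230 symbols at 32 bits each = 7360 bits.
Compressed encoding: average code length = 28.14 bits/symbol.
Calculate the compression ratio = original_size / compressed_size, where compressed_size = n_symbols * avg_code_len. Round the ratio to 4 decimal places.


original_size = n_symbols * orig_bits = 230 * 32 = 7360 bits
compressed_size = n_symbols * avg_code_len = 230 * 28.14 = 6472.2 bits
ratio = original_size / compressed_size = 7360 / 6472.2 = 1.1372

Compression ratio = 1.1372


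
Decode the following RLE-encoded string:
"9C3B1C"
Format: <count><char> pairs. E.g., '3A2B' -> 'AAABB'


Expanding each <count><char> pair:
  9C -> 'CCCCCCCCC'
  3B -> 'BBB'
  1C -> 'C'

Decoded = CCCCCCCCCBBBC


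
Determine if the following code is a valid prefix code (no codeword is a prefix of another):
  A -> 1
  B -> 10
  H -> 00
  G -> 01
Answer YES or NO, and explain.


Checking each pair (does one codeword prefix another?):
  A='1' vs B='10': prefix -- VIOLATION

NO -- this is NOT a valid prefix code. A (1) is a prefix of B (10).


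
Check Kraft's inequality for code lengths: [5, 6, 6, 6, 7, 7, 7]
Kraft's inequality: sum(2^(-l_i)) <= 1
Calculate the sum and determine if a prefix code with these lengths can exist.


Sum = 2^(-5) + 2^(-6) + 2^(-6) + 2^(-6) + 2^(-7) + 2^(-7) + 2^(-7)
    = 0.03125 + 0.015625 + 0.015625 + 0.015625 + 0.0078125 + 0.0078125 + 0.0078125
    = 13/128 = 0.1015625
Since 0.1015625 <= 1, Kraft's inequality IS satisfied.
A prefix code with these lengths CAN exist.

Kraft sum = 0.1015625. Satisfied.


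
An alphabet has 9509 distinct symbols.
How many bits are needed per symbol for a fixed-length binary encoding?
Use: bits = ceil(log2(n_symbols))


log2(9509) = 13.2151
Bracket: 2^13 = 8192 < 9509 <= 2^14 = 16384
So ceil(log2(9509)) = 14

bits = ceil(log2(9509)) = ceil(13.2151) = 14 bits


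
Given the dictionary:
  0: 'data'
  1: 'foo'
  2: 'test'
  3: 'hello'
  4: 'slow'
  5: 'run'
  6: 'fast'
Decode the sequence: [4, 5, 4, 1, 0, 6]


Look up each index in the dictionary:
  4 -> 'slow'
  5 -> 'run'
  4 -> 'slow'
  1 -> 'foo'
  0 -> 'data'
  6 -> 'fast'

Decoded: "slow run slow foo data fast"


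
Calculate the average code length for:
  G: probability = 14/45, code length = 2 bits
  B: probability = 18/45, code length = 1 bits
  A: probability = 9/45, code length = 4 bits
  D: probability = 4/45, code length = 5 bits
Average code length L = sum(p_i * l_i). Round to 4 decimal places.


Weighted contributions p_i * l_i:
  G: (14/45) * 2 = 28/45
  B: (18/45) * 1 = 18/45
  A: (9/45) * 4 = 36/45
  D: (4/45) * 5 = 20/45
Sum = (28 + 18 + 36 + 20)/45 = 102/45

L = 102/45 = 2.2667 bits/symbol


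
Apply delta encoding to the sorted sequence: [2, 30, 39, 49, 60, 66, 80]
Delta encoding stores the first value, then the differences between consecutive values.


First value: 2
Deltas:
  30 - 2 = 28
  39 - 30 = 9
  49 - 39 = 10
  60 - 49 = 11
  66 - 60 = 6
  80 - 66 = 14


Delta encoded: [2, 28, 9, 10, 11, 6, 14]


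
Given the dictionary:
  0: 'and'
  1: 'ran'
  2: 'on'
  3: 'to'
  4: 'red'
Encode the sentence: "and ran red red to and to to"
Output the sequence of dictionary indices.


Look up each word in the dictionary:
  'and' -> 0
  'ran' -> 1
  'red' -> 4
  'red' -> 4
  'to' -> 3
  'and' -> 0
  'to' -> 3
  'to' -> 3

Encoded: [0, 1, 4, 4, 3, 0, 3, 3]


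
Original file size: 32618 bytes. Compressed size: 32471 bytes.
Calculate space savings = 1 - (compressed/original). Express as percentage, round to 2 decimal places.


ratio = compressed/original = 32471/32618 = 0.995493
savings = 1 - ratio = 1 - 0.995493 = 0.004507
as a percentage: 0.004507 * 100 = 0.45%

Space savings = 1 - 32471/32618 = 0.45%


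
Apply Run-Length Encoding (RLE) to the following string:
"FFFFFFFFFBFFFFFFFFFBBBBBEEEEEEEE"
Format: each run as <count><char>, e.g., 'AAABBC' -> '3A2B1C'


Scanning runs left to right:
  i=0: run of 'F' x 9 -> '9F'
  i=9: run of 'B' x 1 -> '1B'
  i=10: run of 'F' x 9 -> '9F'
  i=19: run of 'B' x 5 -> '5B'
  i=24: run of 'E' x 8 -> '8E'

RLE = 9F1B9F5B8E


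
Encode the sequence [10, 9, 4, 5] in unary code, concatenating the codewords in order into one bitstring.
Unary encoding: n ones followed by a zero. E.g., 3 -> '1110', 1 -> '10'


Encode each number as n ones followed by a terminating 0:
  10 -> 11111111110 (11 bits)
  9 -> 1111111110 (10 bits)
  4 -> 11110 (5 bits)
  5 -> 111110 (6 bits)
Total length = 11 + 10 + 5 + 6 = 32 bits.

Unary([10, 9, 4, 5]) = 11111111110111111111011110111110 (32 bits)


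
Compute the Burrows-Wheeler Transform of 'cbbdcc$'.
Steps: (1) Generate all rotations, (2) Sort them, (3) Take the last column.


Rotations (sorted):
  0: $cbbdcc -> last char: c
  1: bbdcc$c -> last char: c
  2: bdcc$cb -> last char: b
  3: c$cbbdc -> last char: c
  4: cbbdcc$ -> last char: $
  5: cc$cbbd -> last char: d
  6: dcc$cbb -> last char: b


BWT = ccbc$db


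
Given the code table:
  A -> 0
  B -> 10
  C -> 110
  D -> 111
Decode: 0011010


Decoding:
0 -> A
0 -> A
110 -> C
10 -> B


Result: AACB


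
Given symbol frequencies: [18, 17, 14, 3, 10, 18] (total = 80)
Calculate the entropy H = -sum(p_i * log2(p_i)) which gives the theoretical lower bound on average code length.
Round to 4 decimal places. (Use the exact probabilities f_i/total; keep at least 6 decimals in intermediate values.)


Per-symbol terms -p_i * log2(p_i) with p_i = f_i/80:
  p = 18/80 = 0.225000: log2(p) = -2.152003, -p*log2(p) = 0.484201
  p = 17/80 = 0.212500: log2(p) = -2.234465, -p*log2(p) = 0.474824
  p = 14/80 = 0.175000: log2(p) = -2.514573, -p*log2(p) = 0.440050
  p = 3/80 = 0.037500: log2(p) = -4.736966, -p*log2(p) = 0.177636
  p = 10/80 = 0.125000: log2(p) = -3.000000, -p*log2(p) = 0.375000
  p = 18/80 = 0.225000: log2(p) = -2.152003, -p*log2(p) = 0.484201
H = 0.484201 + 0.474824 + 0.440050 + 0.177636 + 0.375000 + 0.484201 = 2.435912

H = 2.4359 bits/symbol


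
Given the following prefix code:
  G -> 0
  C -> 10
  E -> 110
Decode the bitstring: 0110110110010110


Decoding step by step:
Bits 0 -> G
Bits 110 -> E
Bits 110 -> E
Bits 110 -> E
Bits 0 -> G
Bits 10 -> C
Bits 110 -> E


Decoded message: GEEEGCE


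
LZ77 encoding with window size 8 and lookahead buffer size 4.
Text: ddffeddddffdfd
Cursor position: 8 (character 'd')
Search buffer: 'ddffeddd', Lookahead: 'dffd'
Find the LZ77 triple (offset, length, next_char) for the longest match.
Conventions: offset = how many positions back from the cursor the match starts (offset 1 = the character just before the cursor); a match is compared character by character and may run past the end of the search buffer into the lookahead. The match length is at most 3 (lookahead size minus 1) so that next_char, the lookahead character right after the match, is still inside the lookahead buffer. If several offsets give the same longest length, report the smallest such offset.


Try each offset into the search buffer:
  offset=1 (pos 7, char 'd'): match length 1
  offset=2 (pos 6, char 'd'): match length 1
  offset=3 (pos 5, char 'd'): match length 1
  offset=4 (pos 4, char 'e'): match length 0
  offset=5 (pos 3, char 'f'): match length 0
  offset=6 (pos 2, char 'f'): match length 0
  offset=7 (pos 1, char 'd'): match length 3
  offset=8 (pos 0, char 'd'): match length 1
Longest match has length 3 at offset 7.
next_char = character at position 8 + 3 = 11 -> 'd'

Best match: offset=7, length=3 (matching 'dff' starting at position 1)
LZ77 triple: (7, 3, 'd')


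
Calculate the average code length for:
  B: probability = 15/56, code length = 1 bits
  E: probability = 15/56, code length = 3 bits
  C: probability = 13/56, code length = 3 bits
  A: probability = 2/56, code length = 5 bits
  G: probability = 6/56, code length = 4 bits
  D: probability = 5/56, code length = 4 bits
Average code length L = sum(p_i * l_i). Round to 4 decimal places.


Weighted contributions p_i * l_i:
  B: (15/56) * 1 = 15/56
  E: (15/56) * 3 = 45/56
  C: (13/56) * 3 = 39/56
  A: (2/56) * 5 = 10/56
  G: (6/56) * 4 = 24/56
  D: (5/56) * 4 = 20/56
Sum = (15 + 45 + 39 + 10 + 24 + 20)/56 = 153/56

L = 153/56 = 2.7321 bits/symbol


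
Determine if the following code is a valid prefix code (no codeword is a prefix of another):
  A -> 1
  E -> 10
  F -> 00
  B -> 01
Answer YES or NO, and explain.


Checking each pair (does one codeword prefix another?):
  A='1' vs E='10': prefix -- VIOLATION

NO -- this is NOT a valid prefix code. A (1) is a prefix of E (10).


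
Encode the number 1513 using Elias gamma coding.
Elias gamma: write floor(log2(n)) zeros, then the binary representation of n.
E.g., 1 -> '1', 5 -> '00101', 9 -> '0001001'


num_bits = floor(log2(1513)) + 1 = 11
leading_zeros = num_bits - 1 = 10
binary(1513) = 10111101001

Elias gamma(1513) = '0000000000' + '10111101001' = 000000000010111101001 (21 bits)


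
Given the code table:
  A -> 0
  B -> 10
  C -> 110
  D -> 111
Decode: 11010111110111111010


Decoding:
110 -> C
10 -> B
111 -> D
110 -> C
111 -> D
111 -> D
0 -> A
10 -> B


Result: CBDCDDAB


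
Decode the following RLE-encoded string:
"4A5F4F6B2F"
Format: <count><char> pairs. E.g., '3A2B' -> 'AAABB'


Expanding each <count><char> pair:
  4A -> 'AAAA'
  5F -> 'FFFFF'
  4F -> 'FFFF'
  6B -> 'BBBBBB'
  2F -> 'FF'

Decoded = AAAAFFFFFFFFFBBBBBBFF


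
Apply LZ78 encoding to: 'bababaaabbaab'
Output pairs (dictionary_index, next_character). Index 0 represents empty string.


LZ78 encoding steps:
Dictionary: {0: ''}
Step 1: w='' (idx 0), next='b' -> output (0, 'b'), add 'b' as idx 1
Step 2: w='' (idx 0), next='a' -> output (0, 'a'), add 'a' as idx 2
Step 3: w='b' (idx 1), next='a' -> output (1, 'a'), add 'ba' as idx 3
Step 4: w='ba' (idx 3), next='a' -> output (3, 'a'), add 'baa' as idx 4
Step 5: w='a' (idx 2), next='b' -> output (2, 'b'), add 'ab' as idx 5
Step 6: w='baa' (idx 4), next='b' -> output (4, 'b'), add 'baab' as idx 6


Encoded: [(0, 'b'), (0, 'a'), (1, 'a'), (3, 'a'), (2, 'b'), (4, 'b')]


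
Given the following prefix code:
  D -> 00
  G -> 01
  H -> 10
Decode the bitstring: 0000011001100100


Decoding step by step:
Bits 00 -> D
Bits 00 -> D
Bits 01 -> G
Bits 10 -> H
Bits 01 -> G
Bits 10 -> H
Bits 01 -> G
Bits 00 -> D


Decoded message: DDGHGHGD


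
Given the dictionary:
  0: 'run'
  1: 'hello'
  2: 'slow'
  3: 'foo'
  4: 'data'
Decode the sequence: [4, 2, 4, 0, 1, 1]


Look up each index in the dictionary:
  4 -> 'data'
  2 -> 'slow'
  4 -> 'data'
  0 -> 'run'
  1 -> 'hello'
  1 -> 'hello'

Decoded: "data slow data run hello hello"


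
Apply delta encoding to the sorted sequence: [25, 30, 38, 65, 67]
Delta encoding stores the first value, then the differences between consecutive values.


First value: 25
Deltas:
  30 - 25 = 5
  38 - 30 = 8
  65 - 38 = 27
  67 - 65 = 2


Delta encoded: [25, 5, 8, 27, 2]


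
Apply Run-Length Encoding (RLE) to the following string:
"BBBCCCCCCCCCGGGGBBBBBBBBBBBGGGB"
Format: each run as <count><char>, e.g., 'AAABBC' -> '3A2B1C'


Scanning runs left to right:
  i=0: run of 'B' x 3 -> '3B'
  i=3: run of 'C' x 9 -> '9C'
  i=12: run of 'G' x 4 -> '4G'
  i=16: run of 'B' x 11 -> '11B'
  i=27: run of 'G' x 3 -> '3G'
  i=30: run of 'B' x 1 -> '1B'

RLE = 3B9C4G11B3G1B


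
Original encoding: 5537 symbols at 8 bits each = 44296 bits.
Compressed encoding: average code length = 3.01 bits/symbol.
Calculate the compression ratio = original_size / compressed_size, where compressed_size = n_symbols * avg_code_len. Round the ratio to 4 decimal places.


original_size = n_symbols * orig_bits = 5537 * 8 = 44296 bits
compressed_size = n_symbols * avg_code_len = 5537 * 3.01 = 16666.37 bits
ratio = original_size / compressed_size = 44296 / 16666.37 = 2.6578

Compression ratio = 2.6578


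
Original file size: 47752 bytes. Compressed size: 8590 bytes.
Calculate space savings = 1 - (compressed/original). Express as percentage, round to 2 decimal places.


ratio = compressed/original = 8590/47752 = 0.179888
savings = 1 - ratio = 1 - 0.179888 = 0.820112
as a percentage: 0.820112 * 100 = 82.01%

Space savings = 1 - 8590/47752 = 82.01%


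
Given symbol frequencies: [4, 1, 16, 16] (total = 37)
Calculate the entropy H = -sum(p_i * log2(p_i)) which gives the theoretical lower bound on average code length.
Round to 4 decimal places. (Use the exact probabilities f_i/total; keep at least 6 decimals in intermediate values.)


Per-symbol terms -p_i * log2(p_i) with p_i = f_i/37:
  p = 4/37 = 0.108108: log2(p) = -3.209453, -p*log2(p) = 0.346968
  p = 1/37 = 0.027027: log2(p) = -5.209453, -p*log2(p) = 0.140796
  p = 16/37 = 0.432432: log2(p) = -1.209453, -p*log2(p) = 0.523007
  p = 16/37 = 0.432432: log2(p) = -1.209453, -p*log2(p) = 0.523007
H = 0.346968 + 0.140796 + 0.523007 + 0.523007 = 1.533778

H = 1.5338 bits/symbol


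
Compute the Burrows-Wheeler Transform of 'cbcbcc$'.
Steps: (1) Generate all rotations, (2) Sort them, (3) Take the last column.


Rotations (sorted):
  0: $cbcbcc -> last char: c
  1: bcbcc$c -> last char: c
  2: bcc$cbc -> last char: c
  3: c$cbcbc -> last char: c
  4: cbcbcc$ -> last char: $
  5: cbcc$cb -> last char: b
  6: cc$cbcb -> last char: b


BWT = cccc$bb


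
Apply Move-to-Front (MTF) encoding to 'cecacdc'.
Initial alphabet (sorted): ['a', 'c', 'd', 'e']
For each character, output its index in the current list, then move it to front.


MTF encoding:
'c': index 1 in ['a', 'c', 'd', 'e'] -> ['c', 'a', 'd', 'e']
'e': index 3 in ['c', 'a', 'd', 'e'] -> ['e', 'c', 'a', 'd']
'c': index 1 in ['e', 'c', 'a', 'd'] -> ['c', 'e', 'a', 'd']
'a': index 2 in ['c', 'e', 'a', 'd'] -> ['a', 'c', 'e', 'd']
'c': index 1 in ['a', 'c', 'e', 'd'] -> ['c', 'a', 'e', 'd']
'd': index 3 in ['c', 'a', 'e', 'd'] -> ['d', 'c', 'a', 'e']
'c': index 1 in ['d', 'c', 'a', 'e'] -> ['c', 'd', 'a', 'e']


Output: [1, 3, 1, 2, 1, 3, 1]


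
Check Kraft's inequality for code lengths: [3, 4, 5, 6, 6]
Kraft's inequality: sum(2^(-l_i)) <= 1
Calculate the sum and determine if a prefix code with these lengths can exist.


Sum = 2^(-3) + 2^(-4) + 2^(-5) + 2^(-6) + 2^(-6)
    = 0.125 + 0.0625 + 0.03125 + 0.015625 + 0.015625
    = 16/64 = 0.25
Since 0.25 <= 1, Kraft's inequality IS satisfied.
A prefix code with these lengths CAN exist.

Kraft sum = 0.25. Satisfied.


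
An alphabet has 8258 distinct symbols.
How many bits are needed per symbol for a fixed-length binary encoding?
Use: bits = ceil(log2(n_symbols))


log2(8258) = 13.0116
Bracket: 2^13 = 8192 < 8258 <= 2^14 = 16384
So ceil(log2(8258)) = 14

bits = ceil(log2(8258)) = ceil(13.0116) = 14 bits


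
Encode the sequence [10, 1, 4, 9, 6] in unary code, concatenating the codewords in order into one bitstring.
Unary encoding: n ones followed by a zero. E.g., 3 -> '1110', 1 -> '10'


Encode each number as n ones followed by a terminating 0:
  10 -> 11111111110 (11 bits)
  1 -> 10 (2 bits)
  4 -> 11110 (5 bits)
  9 -> 1111111110 (10 bits)
  6 -> 1111110 (7 bits)
Total length = 11 + 2 + 5 + 10 + 7 = 35 bits.

Unary([10, 1, 4, 9, 6]) = 11111111110101111011111111101111110 (35 bits)


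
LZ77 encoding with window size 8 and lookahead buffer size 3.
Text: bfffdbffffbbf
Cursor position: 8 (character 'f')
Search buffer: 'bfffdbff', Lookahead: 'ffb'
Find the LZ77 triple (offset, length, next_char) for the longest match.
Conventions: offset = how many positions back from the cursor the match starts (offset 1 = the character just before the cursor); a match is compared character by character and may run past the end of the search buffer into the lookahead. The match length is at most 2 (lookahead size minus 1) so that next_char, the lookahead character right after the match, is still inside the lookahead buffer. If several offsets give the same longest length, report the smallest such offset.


Try each offset into the search buffer:
  offset=1 (pos 7, char 'f'): match length 2
  offset=2 (pos 6, char 'f'): match length 2
  offset=3 (pos 5, char 'b'): match length 0
  offset=4 (pos 4, char 'd'): match length 0
  offset=5 (pos 3, char 'f'): match length 1
  offset=6 (pos 2, char 'f'): match length 2
  offset=7 (pos 1, char 'f'): match length 2
  offset=8 (pos 0, char 'b'): match length 0
Longest match has length 2, found at offsets 1, 2, 6, 7; take the smallest, offset 1.
next_char = character at position 8 + 2 = 10 -> 'b'

Best match: offset=1, length=2 (matching 'ff' starting at position 7)
LZ77 triple: (1, 2, 'b')


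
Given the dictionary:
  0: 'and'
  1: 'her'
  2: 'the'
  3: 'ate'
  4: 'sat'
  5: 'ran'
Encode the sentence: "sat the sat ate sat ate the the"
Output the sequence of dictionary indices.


Look up each word in the dictionary:
  'sat' -> 4
  'the' -> 2
  'sat' -> 4
  'ate' -> 3
  'sat' -> 4
  'ate' -> 3
  'the' -> 2
  'the' -> 2

Encoded: [4, 2, 4, 3, 4, 3, 2, 2]


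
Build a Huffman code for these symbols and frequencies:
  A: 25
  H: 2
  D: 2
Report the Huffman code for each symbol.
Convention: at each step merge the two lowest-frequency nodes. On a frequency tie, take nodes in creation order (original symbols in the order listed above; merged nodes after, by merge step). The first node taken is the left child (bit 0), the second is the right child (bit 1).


Huffman tree construction:
Step 1: Merge H(2) + D(2) = 4
Step 2: Merge (H+D)(4) + A(25) = 29
Read each symbol's code off the tree from the root (left child = 0, right child = 1).

Codes:
  A: 1 (length 1)
  H: 00 (length 2)
  D: 01 (length 2)
Average code length: 33/29 = 1.1379 bits/symbol


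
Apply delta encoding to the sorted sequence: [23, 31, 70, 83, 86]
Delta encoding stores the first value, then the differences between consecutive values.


First value: 23
Deltas:
  31 - 23 = 8
  70 - 31 = 39
  83 - 70 = 13
  86 - 83 = 3


Delta encoded: [23, 8, 39, 13, 3]


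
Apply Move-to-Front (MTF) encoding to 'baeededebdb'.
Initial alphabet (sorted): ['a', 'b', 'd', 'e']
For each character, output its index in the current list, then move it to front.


MTF encoding:
'b': index 1 in ['a', 'b', 'd', 'e'] -> ['b', 'a', 'd', 'e']
'a': index 1 in ['b', 'a', 'd', 'e'] -> ['a', 'b', 'd', 'e']
'e': index 3 in ['a', 'b', 'd', 'e'] -> ['e', 'a', 'b', 'd']
'e': index 0 in ['e', 'a', 'b', 'd'] -> ['e', 'a', 'b', 'd']
'd': index 3 in ['e', 'a', 'b', 'd'] -> ['d', 'e', 'a', 'b']
'e': index 1 in ['d', 'e', 'a', 'b'] -> ['e', 'd', 'a', 'b']
'd': index 1 in ['e', 'd', 'a', 'b'] -> ['d', 'e', 'a', 'b']
'e': index 1 in ['d', 'e', 'a', 'b'] -> ['e', 'd', 'a', 'b']
'b': index 3 in ['e', 'd', 'a', 'b'] -> ['b', 'e', 'd', 'a']
'd': index 2 in ['b', 'e', 'd', 'a'] -> ['d', 'b', 'e', 'a']
'b': index 1 in ['d', 'b', 'e', 'a'] -> ['b', 'd', 'e', 'a']


Output: [1, 1, 3, 0, 3, 1, 1, 1, 3, 2, 1]


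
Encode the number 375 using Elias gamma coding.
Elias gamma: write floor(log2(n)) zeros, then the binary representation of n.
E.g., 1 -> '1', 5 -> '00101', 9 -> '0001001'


num_bits = floor(log2(375)) + 1 = 9
leading_zeros = num_bits - 1 = 8
binary(375) = 101110111

Elias gamma(375) = '00000000' + '101110111' = 00000000101110111 (17 bits)


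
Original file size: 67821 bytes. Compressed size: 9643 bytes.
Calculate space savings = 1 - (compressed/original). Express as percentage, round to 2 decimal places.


ratio = compressed/original = 9643/67821 = 0.142183
savings = 1 - ratio = 1 - 0.142183 = 0.857817
as a percentage: 0.857817 * 100 = 85.78%

Space savings = 1 - 9643/67821 = 85.78%


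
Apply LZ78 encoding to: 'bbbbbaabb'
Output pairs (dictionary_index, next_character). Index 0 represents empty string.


LZ78 encoding steps:
Dictionary: {0: ''}
Step 1: w='' (idx 0), next='b' -> output (0, 'b'), add 'b' as idx 1
Step 2: w='b' (idx 1), next='b' -> output (1, 'b'), add 'bb' as idx 2
Step 3: w='bb' (idx 2), next='a' -> output (2, 'a'), add 'bba' as idx 3
Step 4: w='' (idx 0), next='a' -> output (0, 'a'), add 'a' as idx 4
Step 5: w='bb' (idx 2), end of input -> output (2, '')


Encoded: [(0, 'b'), (1, 'b'), (2, 'a'), (0, 'a'), (2, '')]


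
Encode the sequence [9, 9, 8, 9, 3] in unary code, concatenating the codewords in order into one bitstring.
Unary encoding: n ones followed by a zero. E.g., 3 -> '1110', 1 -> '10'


Encode each number as n ones followed by a terminating 0:
  9 -> 1111111110 (10 bits)
  9 -> 1111111110 (10 bits)
  8 -> 111111110 (9 bits)
  9 -> 1111111110 (10 bits)
  3 -> 1110 (4 bits)
Total length = 10 + 10 + 9 + 10 + 4 = 43 bits.

Unary([9, 9, 8, 9, 3]) = 1111111110111111111011111111011111111101110 (43 bits)


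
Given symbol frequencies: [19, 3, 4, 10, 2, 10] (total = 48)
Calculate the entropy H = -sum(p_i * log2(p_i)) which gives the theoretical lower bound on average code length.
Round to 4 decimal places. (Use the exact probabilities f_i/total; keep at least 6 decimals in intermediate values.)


Per-symbol terms -p_i * log2(p_i) with p_i = f_i/48:
  p = 19/48 = 0.395833: log2(p) = -1.337035, -p*log2(p) = 0.529243
  p = 3/48 = 0.062500: log2(p) = -4.000000, -p*log2(p) = 0.250000
  p = 4/48 = 0.083333: log2(p) = -3.584963, -p*log2(p) = 0.298747
  p = 10/48 = 0.208333: log2(p) = -2.263034, -p*log2(p) = 0.471466
  p = 2/48 = 0.041667: log2(p) = -4.584963, -p*log2(p) = 0.191040
  p = 10/48 = 0.208333: log2(p) = -2.263034, -p*log2(p) = 0.471466
H = 0.529243 + 0.250000 + 0.298747 + 0.471466 + 0.191040 + 0.471466 = 2.211962

H = 2.212 bits/symbol


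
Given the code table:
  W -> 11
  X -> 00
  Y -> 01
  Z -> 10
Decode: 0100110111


Decoding:
01 -> Y
00 -> X
11 -> W
01 -> Y
11 -> W


Result: YXWYW


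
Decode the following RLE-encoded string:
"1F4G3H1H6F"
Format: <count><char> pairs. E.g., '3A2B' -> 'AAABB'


Expanding each <count><char> pair:
  1F -> 'F'
  4G -> 'GGGG'
  3H -> 'HHH'
  1H -> 'H'
  6F -> 'FFFFFF'

Decoded = FGGGGHHHHFFFFFF


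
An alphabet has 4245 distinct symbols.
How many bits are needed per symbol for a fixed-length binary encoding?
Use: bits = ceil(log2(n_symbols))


log2(4245) = 12.0515
Bracket: 2^12 = 4096 < 4245 <= 2^13 = 8192
So ceil(log2(4245)) = 13

bits = ceil(log2(4245)) = ceil(12.0515) = 13 bits


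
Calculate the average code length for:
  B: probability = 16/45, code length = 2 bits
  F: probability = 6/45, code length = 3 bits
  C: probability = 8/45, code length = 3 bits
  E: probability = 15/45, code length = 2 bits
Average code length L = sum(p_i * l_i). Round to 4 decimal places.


Weighted contributions p_i * l_i:
  B: (16/45) * 2 = 32/45
  F: (6/45) * 3 = 18/45
  C: (8/45) * 3 = 24/45
  E: (15/45) * 2 = 30/45
Sum = (32 + 18 + 24 + 30)/45 = 104/45

L = 104/45 = 2.3111 bits/symbol


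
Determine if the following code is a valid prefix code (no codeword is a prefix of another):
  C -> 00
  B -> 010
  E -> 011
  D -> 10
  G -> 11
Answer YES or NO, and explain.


Checking each pair (does one codeword prefix another?):
  C='00' vs B='010': no prefix
  C='00' vs E='011': no prefix
  C='00' vs D='10': no prefix
  C='00' vs G='11': no prefix
  B='010' vs C='00': no prefix
  B='010' vs E='011': no prefix
  B='010' vs D='10': no prefix
  B='010' vs G='11': no prefix
  E='011' vs C='00': no prefix
  E='011' vs B='010': no prefix
  E='011' vs D='10': no prefix
  E='011' vs G='11': no prefix
  D='10' vs C='00': no prefix
  D='10' vs B='010': no prefix
  D='10' vs E='011': no prefix
  D='10' vs G='11': no prefix
  G='11' vs C='00': no prefix
  G='11' vs B='010': no prefix
  G='11' vs E='011': no prefix
  G='11' vs D='10': no prefix
No violation found over all pairs.

YES -- this is a valid prefix code. No codeword is a prefix of any other codeword.


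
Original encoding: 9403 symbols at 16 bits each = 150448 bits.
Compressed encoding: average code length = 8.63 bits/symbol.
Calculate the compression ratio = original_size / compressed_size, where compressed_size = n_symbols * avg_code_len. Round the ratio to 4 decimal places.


original_size = n_symbols * orig_bits = 9403 * 16 = 150448 bits
compressed_size = n_symbols * avg_code_len = 9403 * 8.63 = 81147.89 bits
ratio = original_size / compressed_size = 150448 / 81147.89 = 1.854

Compression ratio = 1.854


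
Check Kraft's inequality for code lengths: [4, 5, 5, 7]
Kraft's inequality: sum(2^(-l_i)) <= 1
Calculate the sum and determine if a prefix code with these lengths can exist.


Sum = 2^(-4) + 2^(-5) + 2^(-5) + 2^(-7)
    = 0.0625 + 0.03125 + 0.03125 + 0.0078125
    = 17/128 = 0.1328125
Since 0.1328125 <= 1, Kraft's inequality IS satisfied.
A prefix code with these lengths CAN exist.

Kraft sum = 0.1328125. Satisfied.


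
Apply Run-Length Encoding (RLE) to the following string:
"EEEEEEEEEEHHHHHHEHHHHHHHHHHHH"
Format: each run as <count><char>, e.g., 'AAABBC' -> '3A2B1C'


Scanning runs left to right:
  i=0: run of 'E' x 10 -> '10E'
  i=10: run of 'H' x 6 -> '6H'
  i=16: run of 'E' x 1 -> '1E'
  i=17: run of 'H' x 12 -> '12H'

RLE = 10E6H1E12H


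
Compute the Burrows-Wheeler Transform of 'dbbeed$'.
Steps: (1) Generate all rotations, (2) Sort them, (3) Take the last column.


Rotations (sorted):
  0: $dbbeed -> last char: d
  1: bbeed$d -> last char: d
  2: beed$db -> last char: b
  3: d$dbbee -> last char: e
  4: dbbeed$ -> last char: $
  5: ed$dbbe -> last char: e
  6: eed$dbb -> last char: b


BWT = ddbe$eb


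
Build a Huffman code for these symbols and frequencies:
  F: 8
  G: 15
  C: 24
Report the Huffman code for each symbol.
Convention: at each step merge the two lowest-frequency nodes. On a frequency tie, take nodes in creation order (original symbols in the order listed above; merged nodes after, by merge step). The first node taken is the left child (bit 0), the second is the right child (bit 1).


Huffman tree construction:
Step 1: Merge F(8) + G(15) = 23
Step 2: Merge (F+G)(23) + C(24) = 47
Read each symbol's code off the tree from the root (left child = 0, right child = 1).

Codes:
  F: 00 (length 2)
  G: 01 (length 2)
  C: 1 (length 1)
Average code length: 70/47 = 1.4894 bits/symbol


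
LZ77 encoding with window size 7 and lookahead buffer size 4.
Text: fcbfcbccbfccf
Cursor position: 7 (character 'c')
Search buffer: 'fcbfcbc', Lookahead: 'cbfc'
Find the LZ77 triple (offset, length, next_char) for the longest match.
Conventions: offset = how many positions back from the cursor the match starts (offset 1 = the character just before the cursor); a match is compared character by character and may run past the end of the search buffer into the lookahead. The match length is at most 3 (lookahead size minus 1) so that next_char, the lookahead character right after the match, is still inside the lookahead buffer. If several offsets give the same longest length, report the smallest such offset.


Try each offset into the search buffer:
  offset=1 (pos 6, char 'c'): match length 1
  offset=2 (pos 5, char 'b'): match length 0
  offset=3 (pos 4, char 'c'): match length 2
  offset=4 (pos 3, char 'f'): match length 0
  offset=5 (pos 2, char 'b'): match length 0
  offset=6 (pos 1, char 'c'): match length 3
  offset=7 (pos 0, char 'f'): match length 0
Longest match has length 3 at offset 6.
next_char = character at position 7 + 3 = 10 -> 'c'

Best match: offset=6, length=3 (matching 'cbf' starting at position 1)
LZ77 triple: (6, 3, 'c')


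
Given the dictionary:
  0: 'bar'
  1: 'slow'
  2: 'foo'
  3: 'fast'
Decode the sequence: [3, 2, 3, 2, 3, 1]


Look up each index in the dictionary:
  3 -> 'fast'
  2 -> 'foo'
  3 -> 'fast'
  2 -> 'foo'
  3 -> 'fast'
  1 -> 'slow'

Decoded: "fast foo fast foo fast slow"


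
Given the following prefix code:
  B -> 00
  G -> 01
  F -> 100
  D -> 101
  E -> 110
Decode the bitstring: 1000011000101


Decoding step by step:
Bits 100 -> F
Bits 00 -> B
Bits 110 -> E
Bits 00 -> B
Bits 101 -> D


Decoded message: FBEBD


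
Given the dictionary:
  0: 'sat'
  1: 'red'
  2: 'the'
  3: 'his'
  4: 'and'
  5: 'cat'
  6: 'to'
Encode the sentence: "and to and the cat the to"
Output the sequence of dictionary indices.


Look up each word in the dictionary:
  'and' -> 4
  'to' -> 6
  'and' -> 4
  'the' -> 2
  'cat' -> 5
  'the' -> 2
  'to' -> 6

Encoded: [4, 6, 4, 2, 5, 2, 6]


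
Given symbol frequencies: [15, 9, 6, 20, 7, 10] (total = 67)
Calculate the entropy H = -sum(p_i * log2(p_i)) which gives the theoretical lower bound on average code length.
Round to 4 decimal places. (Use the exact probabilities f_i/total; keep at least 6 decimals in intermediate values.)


Per-symbol terms -p_i * log2(p_i) with p_i = f_i/67:
  p = 15/67 = 0.223881: log2(p) = -2.159199, -p*log2(p) = 0.483403
  p = 9/67 = 0.134328: log2(p) = -2.896164, -p*log2(p) = 0.389037
  p = 6/67 = 0.089552: log2(p) = -3.481127, -p*log2(p) = 0.311743
  p = 20/67 = 0.298507: log2(p) = -1.744161, -p*log2(p) = 0.520645
  p = 7/67 = 0.104478: log2(p) = -3.258734, -p*log2(p) = 0.340465
  p = 10/67 = 0.149254: log2(p) = -2.744161, -p*log2(p) = 0.409576
H = 0.483403 + 0.389037 + 0.311743 + 0.520645 + 0.340465 + 0.409576 = 2.454869

H = 2.4549 bits/symbol


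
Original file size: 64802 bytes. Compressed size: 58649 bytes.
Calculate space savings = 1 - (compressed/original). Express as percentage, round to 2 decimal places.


ratio = compressed/original = 58649/64802 = 0.905049
savings = 1 - ratio = 1 - 0.905049 = 0.094951
as a percentage: 0.094951 * 100 = 9.5%

Space savings = 1 - 58649/64802 = 9.5%


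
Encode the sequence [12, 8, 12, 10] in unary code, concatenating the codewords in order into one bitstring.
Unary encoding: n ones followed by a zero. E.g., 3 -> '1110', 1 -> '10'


Encode each number as n ones followed by a terminating 0:
  12 -> 1111111111110 (13 bits)
  8 -> 111111110 (9 bits)
  12 -> 1111111111110 (13 bits)
  10 -> 11111111110 (11 bits)
Total length = 13 + 9 + 13 + 11 = 46 bits.

Unary([12, 8, 12, 10]) = 1111111111110111111110111111111111011111111110 (46 bits)


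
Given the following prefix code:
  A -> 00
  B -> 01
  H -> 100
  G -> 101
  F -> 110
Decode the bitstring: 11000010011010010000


Decoding step by step:
Bits 110 -> F
Bits 00 -> A
Bits 01 -> B
Bits 00 -> A
Bits 110 -> F
Bits 100 -> H
Bits 100 -> H
Bits 00 -> A


Decoded message: FABAFHHA


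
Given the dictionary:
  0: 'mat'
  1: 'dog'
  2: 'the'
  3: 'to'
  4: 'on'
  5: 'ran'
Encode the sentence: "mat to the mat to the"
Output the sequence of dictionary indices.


Look up each word in the dictionary:
  'mat' -> 0
  'to' -> 3
  'the' -> 2
  'mat' -> 0
  'to' -> 3
  'the' -> 2

Encoded: [0, 3, 2, 0, 3, 2]


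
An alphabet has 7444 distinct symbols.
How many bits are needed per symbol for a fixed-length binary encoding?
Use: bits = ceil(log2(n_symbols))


log2(7444) = 12.8619
Bracket: 2^12 = 4096 < 7444 <= 2^13 = 8192
So ceil(log2(7444)) = 13

bits = ceil(log2(7444)) = ceil(12.8619) = 13 bits


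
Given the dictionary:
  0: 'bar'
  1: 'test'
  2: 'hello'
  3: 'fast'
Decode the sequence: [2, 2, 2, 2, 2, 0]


Look up each index in the dictionary:
  2 -> 'hello'
  2 -> 'hello'
  2 -> 'hello'
  2 -> 'hello'
  2 -> 'hello'
  0 -> 'bar'

Decoded: "hello hello hello hello hello bar"


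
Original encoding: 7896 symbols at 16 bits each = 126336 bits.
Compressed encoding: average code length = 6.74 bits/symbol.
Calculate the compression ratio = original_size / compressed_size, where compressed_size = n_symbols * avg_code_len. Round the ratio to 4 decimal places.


original_size = n_symbols * orig_bits = 7896 * 16 = 126336 bits
compressed_size = n_symbols * avg_code_len = 7896 * 6.74 = 53219.04 bits
ratio = original_size / compressed_size = 126336 / 53219.04 = 2.3739

Compression ratio = 2.3739


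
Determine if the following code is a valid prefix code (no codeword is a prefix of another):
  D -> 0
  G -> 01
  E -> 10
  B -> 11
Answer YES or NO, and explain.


Checking each pair (does one codeword prefix another?):
  D='0' vs G='01': prefix -- VIOLATION

NO -- this is NOT a valid prefix code. D (0) is a prefix of G (01).


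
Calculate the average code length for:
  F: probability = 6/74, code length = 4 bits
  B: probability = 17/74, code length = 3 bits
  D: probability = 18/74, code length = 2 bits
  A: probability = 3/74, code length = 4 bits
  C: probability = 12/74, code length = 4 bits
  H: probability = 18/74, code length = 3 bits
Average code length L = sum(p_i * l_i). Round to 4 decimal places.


Weighted contributions p_i * l_i:
  F: (6/74) * 4 = 24/74
  B: (17/74) * 3 = 51/74
  D: (18/74) * 2 = 36/74
  A: (3/74) * 4 = 12/74
  C: (12/74) * 4 = 48/74
  H: (18/74) * 3 = 54/74
Sum = (24 + 51 + 36 + 12 + 48 + 54)/74 = 225/74

L = 225/74 = 3.0405 bits/symbol


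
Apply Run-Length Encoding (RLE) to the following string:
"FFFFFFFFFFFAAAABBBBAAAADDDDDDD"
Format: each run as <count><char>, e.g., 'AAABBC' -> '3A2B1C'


Scanning runs left to right:
  i=0: run of 'F' x 11 -> '11F'
  i=11: run of 'A' x 4 -> '4A'
  i=15: run of 'B' x 4 -> '4B'
  i=19: run of 'A' x 4 -> '4A'
  i=23: run of 'D' x 7 -> '7D'

RLE = 11F4A4B4A7D


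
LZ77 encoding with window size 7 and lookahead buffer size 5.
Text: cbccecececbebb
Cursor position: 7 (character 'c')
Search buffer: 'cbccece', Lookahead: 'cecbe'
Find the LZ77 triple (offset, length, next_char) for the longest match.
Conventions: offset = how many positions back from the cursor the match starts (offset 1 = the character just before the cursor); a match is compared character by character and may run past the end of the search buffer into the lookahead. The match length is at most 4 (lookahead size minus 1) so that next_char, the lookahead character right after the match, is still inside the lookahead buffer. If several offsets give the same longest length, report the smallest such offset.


Try each offset into the search buffer:
  offset=1 (pos 6, char 'e'): match length 0
  offset=2 (pos 5, char 'c'): match length 3
  offset=3 (pos 4, char 'e'): match length 0
  offset=4 (pos 3, char 'c'): match length 3
  offset=5 (pos 2, char 'c'): match length 1
  offset=6 (pos 1, char 'b'): match length 0
  offset=7 (pos 0, char 'c'): match length 1
Longest match has length 3, found at offsets 2, 4; take the smallest, offset 2.
next_char = character at position 7 + 3 = 10 -> 'b'

Best match: offset=2, length=3 (matching 'cec' starting at position 5)
LZ77 triple: (2, 3, 'b')


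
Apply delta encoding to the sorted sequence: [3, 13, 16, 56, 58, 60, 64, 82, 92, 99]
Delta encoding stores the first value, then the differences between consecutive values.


First value: 3
Deltas:
  13 - 3 = 10
  16 - 13 = 3
  56 - 16 = 40
  58 - 56 = 2
  60 - 58 = 2
  64 - 60 = 4
  82 - 64 = 18
  92 - 82 = 10
  99 - 92 = 7


Delta encoded: [3, 10, 3, 40, 2, 2, 4, 18, 10, 7]


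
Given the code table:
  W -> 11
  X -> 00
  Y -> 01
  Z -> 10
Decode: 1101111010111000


Decoding:
11 -> W
01 -> Y
11 -> W
10 -> Z
10 -> Z
11 -> W
10 -> Z
00 -> X


Result: WYWZZWZX


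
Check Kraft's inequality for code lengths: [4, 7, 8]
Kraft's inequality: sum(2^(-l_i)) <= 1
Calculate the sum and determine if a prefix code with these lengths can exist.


Sum = 2^(-4) + 2^(-7) + 2^(-8)
    = 0.0625 + 0.0078125 + 0.00390625
    = 19/256 = 0.07421875
Since 0.07421875 <= 1, Kraft's inequality IS satisfied.
A prefix code with these lengths CAN exist.

Kraft sum = 0.07421875. Satisfied.


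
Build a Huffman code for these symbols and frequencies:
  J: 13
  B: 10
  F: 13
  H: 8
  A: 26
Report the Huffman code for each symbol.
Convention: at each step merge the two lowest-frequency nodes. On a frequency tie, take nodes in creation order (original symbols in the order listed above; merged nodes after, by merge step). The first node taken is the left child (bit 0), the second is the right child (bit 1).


Huffman tree construction:
Step 1: Merge H(8) + B(10) = 18
Step 2: Merge J(13) + F(13) = 26
Step 3: Merge (H+B)(18) + A(26) = 44
Step 4: Merge (J+F)(26) + ((H+B)+A)(44) = 70
Read each symbol's code off the tree from the root (left child = 0, right child = 1).

Codes:
  J: 00 (length 2)
  B: 101 (length 3)
  F: 01 (length 2)
  H: 100 (length 3)
  A: 11 (length 2)
Average code length: 158/70 = 2.2571 bits/symbol


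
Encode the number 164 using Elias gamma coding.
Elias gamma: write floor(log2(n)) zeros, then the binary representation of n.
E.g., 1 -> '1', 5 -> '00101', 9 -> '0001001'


num_bits = floor(log2(164)) + 1 = 8
leading_zeros = num_bits - 1 = 7
binary(164) = 10100100

Elias gamma(164) = '0000000' + '10100100' = 000000010100100 (15 bits)


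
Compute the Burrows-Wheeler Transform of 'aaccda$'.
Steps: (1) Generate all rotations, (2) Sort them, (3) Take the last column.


Rotations (sorted):
  0: $aaccda -> last char: a
  1: a$aaccd -> last char: d
  2: aaccda$ -> last char: $
  3: accda$a -> last char: a
  4: ccda$aa -> last char: a
  5: cda$aac -> last char: c
  6: da$aacc -> last char: c


BWT = ad$aacc


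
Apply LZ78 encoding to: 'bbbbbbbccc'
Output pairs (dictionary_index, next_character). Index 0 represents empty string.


LZ78 encoding steps:
Dictionary: {0: ''}
Step 1: w='' (idx 0), next='b' -> output (0, 'b'), add 'b' as idx 1
Step 2: w='b' (idx 1), next='b' -> output (1, 'b'), add 'bb' as idx 2
Step 3: w='bb' (idx 2), next='b' -> output (2, 'b'), add 'bbb' as idx 3
Step 4: w='b' (idx 1), next='c' -> output (1, 'c'), add 'bc' as idx 4
Step 5: w='' (idx 0), next='c' -> output (0, 'c'), add 'c' as idx 5
Step 6: w='c' (idx 5), end of input -> output (5, '')


Encoded: [(0, 'b'), (1, 'b'), (2, 'b'), (1, 'c'), (0, 'c'), (5, '')]


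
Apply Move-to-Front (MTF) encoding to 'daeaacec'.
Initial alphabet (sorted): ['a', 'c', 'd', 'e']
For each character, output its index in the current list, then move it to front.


MTF encoding:
'd': index 2 in ['a', 'c', 'd', 'e'] -> ['d', 'a', 'c', 'e']
'a': index 1 in ['d', 'a', 'c', 'e'] -> ['a', 'd', 'c', 'e']
'e': index 3 in ['a', 'd', 'c', 'e'] -> ['e', 'a', 'd', 'c']
'a': index 1 in ['e', 'a', 'd', 'c'] -> ['a', 'e', 'd', 'c']
'a': index 0 in ['a', 'e', 'd', 'c'] -> ['a', 'e', 'd', 'c']
'c': index 3 in ['a', 'e', 'd', 'c'] -> ['c', 'a', 'e', 'd']
'e': index 2 in ['c', 'a', 'e', 'd'] -> ['e', 'c', 'a', 'd']
'c': index 1 in ['e', 'c', 'a', 'd'] -> ['c', 'e', 'a', 'd']


Output: [2, 1, 3, 1, 0, 3, 2, 1]
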